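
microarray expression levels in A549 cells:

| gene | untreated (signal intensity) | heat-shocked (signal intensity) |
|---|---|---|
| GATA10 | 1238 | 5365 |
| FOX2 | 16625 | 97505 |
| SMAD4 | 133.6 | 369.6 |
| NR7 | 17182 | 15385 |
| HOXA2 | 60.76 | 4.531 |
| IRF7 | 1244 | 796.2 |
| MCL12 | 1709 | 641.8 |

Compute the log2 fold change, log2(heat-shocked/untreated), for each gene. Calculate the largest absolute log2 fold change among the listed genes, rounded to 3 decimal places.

log2(5365/1238) = 2.116  (GATA10)
log2(97505/16625) = 2.552  (FOX2)
log2(369.6/133.6) = 1.468  (SMAD4)
log2(15385/17182) = -0.159  (NR7)
log2(4.531/60.76) = -3.745  (HOXA2)
log2(796.2/1244) = -0.644  (IRF7)
log2(641.8/1709) = -1.413  (MCL12)
The largest magnitude belongs to HOXA2.

3.745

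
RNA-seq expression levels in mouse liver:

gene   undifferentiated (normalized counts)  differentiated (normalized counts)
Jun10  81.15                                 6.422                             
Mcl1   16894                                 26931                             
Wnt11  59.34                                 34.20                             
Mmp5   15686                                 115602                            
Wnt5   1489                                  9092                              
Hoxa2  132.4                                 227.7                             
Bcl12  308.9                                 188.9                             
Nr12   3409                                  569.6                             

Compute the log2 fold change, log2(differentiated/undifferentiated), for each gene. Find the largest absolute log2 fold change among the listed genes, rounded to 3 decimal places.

log2(6.422/81.15) = -3.659  (Jun10)
log2(26931/16894) = 0.673  (Mcl1)
log2(34.20/59.34) = -0.795  (Wnt11)
log2(115602/15686) = 2.882  (Mmp5)
log2(9092/1489) = 2.610  (Wnt5)
log2(227.7/132.4) = 0.782  (Hoxa2)
log2(188.9/308.9) = -0.710  (Bcl12)
log2(569.6/3409) = -2.581  (Nr12)
The largest magnitude belongs to Jun10.

3.659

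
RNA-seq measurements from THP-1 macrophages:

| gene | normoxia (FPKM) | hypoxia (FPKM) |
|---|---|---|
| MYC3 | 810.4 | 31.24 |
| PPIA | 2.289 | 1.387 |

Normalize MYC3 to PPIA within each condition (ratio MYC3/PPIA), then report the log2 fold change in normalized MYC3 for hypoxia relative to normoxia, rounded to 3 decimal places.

-3.974

MYC3/PPIA (normoxia) = 810.4 / 2.289 = 354.04
MYC3/PPIA (hypoxia) = 31.24 / 1.387 = 22.523
Fold change = 22.523 / 354.04 = 0.0636
log2(0.0636) = -3.9744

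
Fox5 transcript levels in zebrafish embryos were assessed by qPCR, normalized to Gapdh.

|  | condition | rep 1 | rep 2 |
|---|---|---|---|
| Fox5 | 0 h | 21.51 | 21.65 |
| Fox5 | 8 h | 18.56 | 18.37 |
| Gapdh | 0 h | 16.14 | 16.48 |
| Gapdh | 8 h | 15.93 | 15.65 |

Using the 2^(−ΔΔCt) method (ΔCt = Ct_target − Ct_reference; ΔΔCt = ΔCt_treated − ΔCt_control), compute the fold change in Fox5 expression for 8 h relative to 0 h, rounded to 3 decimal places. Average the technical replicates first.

Mean Ct: Fox5 0 h 21.580; Fox5 8 h 18.465; Gapdh 0 h 16.310; Gapdh 8 h 15.790
ΔCt(0 h) = 21.580 − 16.310 = 5.270
ΔCt(8 h) = 18.465 − 15.790 = 2.675
ΔΔCt = 2.675 − 5.270 = -2.595
Fold change = 2^(−(-2.595)) = 2^2.595 = 6.0419

6.042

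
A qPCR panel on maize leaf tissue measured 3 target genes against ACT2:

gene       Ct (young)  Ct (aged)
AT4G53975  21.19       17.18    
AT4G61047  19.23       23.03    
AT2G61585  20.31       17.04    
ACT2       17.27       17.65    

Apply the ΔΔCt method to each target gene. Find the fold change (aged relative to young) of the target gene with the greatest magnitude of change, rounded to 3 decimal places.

20.966

AT4G53975: ΔΔCt = (17.18−17.65) − (21.19−17.27) = -0.47 − 3.92 = -4.39; fold change = 2^4.39 = 20.966
AT4G61047: ΔΔCt = (23.03−17.65) − (19.23−17.27) = 5.38 − 1.96 = 3.42; fold change = 2^-3.42 = 0.093
AT2G61585: ΔΔCt = (17.04−17.65) − (20.31−17.27) = -0.61 − 3.04 = -3.65; fold change = 2^3.65 = 12.553
AT4G53975 has the largest |ΔΔCt| = 4.39.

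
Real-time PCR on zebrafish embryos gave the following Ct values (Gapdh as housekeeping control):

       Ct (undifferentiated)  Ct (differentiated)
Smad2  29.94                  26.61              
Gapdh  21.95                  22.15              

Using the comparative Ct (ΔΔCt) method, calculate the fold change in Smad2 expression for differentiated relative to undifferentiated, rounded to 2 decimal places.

11.55

ΔCt(undifferentiated) = 29.940 − 21.950 = 7.990
ΔCt(differentiated) = 26.610 − 22.150 = 4.460
ΔΔCt = 4.460 − 7.990 = -3.530
Fold change = 2^(−(-3.530)) = 2^3.530 = 11.551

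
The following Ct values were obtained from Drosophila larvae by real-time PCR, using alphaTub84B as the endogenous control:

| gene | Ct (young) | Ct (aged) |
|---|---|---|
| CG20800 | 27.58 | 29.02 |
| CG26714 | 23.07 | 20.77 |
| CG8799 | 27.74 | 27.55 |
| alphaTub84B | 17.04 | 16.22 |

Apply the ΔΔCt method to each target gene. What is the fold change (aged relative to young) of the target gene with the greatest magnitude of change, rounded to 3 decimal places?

CG20800: ΔΔCt = (29.02−16.22) − (27.58−17.04) = 12.80 − 10.54 = 2.26; fold change = 2^-2.26 = 0.209
CG26714: ΔΔCt = (20.77−16.22) − (23.07−17.04) = 4.55 − 6.03 = -1.48; fold change = 2^1.48 = 2.789
CG8799: ΔΔCt = (27.55−16.22) − (27.74−17.04) = 11.33 − 10.70 = 0.63; fold change = 2^-0.63 = 0.646
CG20800 has the largest |ΔΔCt| = 2.26.

0.209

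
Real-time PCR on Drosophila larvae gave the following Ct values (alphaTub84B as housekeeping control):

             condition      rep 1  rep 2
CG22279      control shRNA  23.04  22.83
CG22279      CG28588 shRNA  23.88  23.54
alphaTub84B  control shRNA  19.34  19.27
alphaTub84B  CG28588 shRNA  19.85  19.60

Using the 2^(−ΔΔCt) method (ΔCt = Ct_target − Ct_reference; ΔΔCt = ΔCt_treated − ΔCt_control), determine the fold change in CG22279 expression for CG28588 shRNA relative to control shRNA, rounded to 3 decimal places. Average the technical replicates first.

Mean Ct: CG22279 control shRNA 22.935; CG22279 CG28588 shRNA 23.710; alphaTub84B control shRNA 19.305; alphaTub84B CG28588 shRNA 19.725
ΔCt(control shRNA) = 22.935 − 19.305 = 3.630
ΔCt(CG28588 shRNA) = 23.710 − 19.725 = 3.985
ΔΔCt = 3.985 − 3.630 = 0.355
Fold change = 2^(−0.355) = 0.7819

0.782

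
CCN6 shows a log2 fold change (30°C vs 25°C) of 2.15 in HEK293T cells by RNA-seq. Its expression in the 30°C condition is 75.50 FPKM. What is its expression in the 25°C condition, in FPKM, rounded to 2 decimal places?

Fold change = 2^(2.15) = 4.4383
25°C expression = 75.50 / 4.4383 = 17.01

17.01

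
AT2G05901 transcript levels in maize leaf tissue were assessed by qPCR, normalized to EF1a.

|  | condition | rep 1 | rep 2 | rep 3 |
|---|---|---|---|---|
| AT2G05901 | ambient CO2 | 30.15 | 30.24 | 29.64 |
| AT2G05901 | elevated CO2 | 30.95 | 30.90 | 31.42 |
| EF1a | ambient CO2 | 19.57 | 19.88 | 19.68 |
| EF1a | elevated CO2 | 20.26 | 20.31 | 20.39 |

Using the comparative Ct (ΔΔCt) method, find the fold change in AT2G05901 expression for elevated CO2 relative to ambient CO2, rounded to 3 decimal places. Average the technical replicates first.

Mean Ct: AT2G05901 ambient CO2 30.010; AT2G05901 elevated CO2 31.090; EF1a ambient CO2 19.710; EF1a elevated CO2 20.320
ΔCt(ambient CO2) = 30.010 − 19.710 = 10.300
ΔCt(elevated CO2) = 31.090 − 20.320 = 10.770
ΔΔCt = 10.770 − 10.300 = 0.470
Fold change = 2^(−0.470) = 0.7220

0.722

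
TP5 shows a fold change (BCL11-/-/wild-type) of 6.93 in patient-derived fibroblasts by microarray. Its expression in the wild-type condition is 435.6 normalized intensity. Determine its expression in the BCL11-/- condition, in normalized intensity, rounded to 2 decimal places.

BCL11-/- expression = 435.6 × 6.93 = 3018.71

3018.71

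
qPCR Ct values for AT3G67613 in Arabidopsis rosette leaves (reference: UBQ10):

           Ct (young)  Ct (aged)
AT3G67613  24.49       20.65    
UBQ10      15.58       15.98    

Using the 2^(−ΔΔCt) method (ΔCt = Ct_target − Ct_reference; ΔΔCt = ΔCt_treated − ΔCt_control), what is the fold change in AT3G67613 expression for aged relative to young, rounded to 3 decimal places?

18.896

ΔCt(young) = 24.490 − 15.580 = 8.910
ΔCt(aged) = 20.650 − 15.980 = 4.670
ΔΔCt = 4.670 − 8.910 = -4.240
Fold change = 2^(−(-4.240)) = 2^4.240 = 18.8959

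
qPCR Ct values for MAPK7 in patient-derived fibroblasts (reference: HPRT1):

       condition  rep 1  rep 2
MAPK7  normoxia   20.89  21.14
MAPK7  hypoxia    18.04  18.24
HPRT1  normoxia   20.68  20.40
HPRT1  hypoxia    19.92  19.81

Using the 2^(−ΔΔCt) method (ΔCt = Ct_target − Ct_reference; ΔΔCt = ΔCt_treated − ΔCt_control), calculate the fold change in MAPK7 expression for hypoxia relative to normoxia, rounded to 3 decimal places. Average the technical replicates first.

Mean Ct: MAPK7 normoxia 21.015; MAPK7 hypoxia 18.140; HPRT1 normoxia 20.540; HPRT1 hypoxia 19.865
ΔCt(normoxia) = 21.015 − 20.540 = 0.475
ΔCt(hypoxia) = 18.140 − 19.865 = -1.725
ΔΔCt = -1.725 − 0.475 = -2.200
Fold change = 2^(−(-2.200)) = 2^2.200 = 4.5948

4.595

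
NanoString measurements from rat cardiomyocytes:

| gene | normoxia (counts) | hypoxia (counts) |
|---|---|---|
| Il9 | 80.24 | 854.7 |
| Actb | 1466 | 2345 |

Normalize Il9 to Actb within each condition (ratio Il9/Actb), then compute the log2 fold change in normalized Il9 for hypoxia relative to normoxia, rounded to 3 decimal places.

Il9/Actb (normoxia) = 80.24 / 1466 = 0.054734
Il9/Actb (hypoxia) = 854.7 / 2345 = 0.36448
Fold change = 0.36448 / 0.054734 = 6.6591
log2(6.6591) = 2.7353

2.735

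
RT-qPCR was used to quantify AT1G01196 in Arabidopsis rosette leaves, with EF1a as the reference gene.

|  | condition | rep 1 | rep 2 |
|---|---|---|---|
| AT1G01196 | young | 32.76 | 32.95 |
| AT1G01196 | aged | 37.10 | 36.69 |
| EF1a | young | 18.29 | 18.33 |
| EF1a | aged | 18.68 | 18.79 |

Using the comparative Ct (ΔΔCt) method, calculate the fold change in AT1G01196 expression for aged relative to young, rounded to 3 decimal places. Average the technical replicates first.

Mean Ct: AT1G01196 young 32.855; AT1G01196 aged 36.895; EF1a young 18.310; EF1a aged 18.735
ΔCt(young) = 32.855 − 18.310 = 14.545
ΔCt(aged) = 36.895 − 18.735 = 18.160
ΔΔCt = 18.160 − 14.545 = 3.615
Fold change = 2^(−3.615) = 0.0816

0.082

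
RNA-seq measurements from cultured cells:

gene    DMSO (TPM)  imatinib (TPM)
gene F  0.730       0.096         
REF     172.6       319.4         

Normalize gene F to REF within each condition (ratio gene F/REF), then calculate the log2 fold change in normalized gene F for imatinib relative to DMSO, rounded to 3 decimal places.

gene F/REF (DMSO) = 0.730 / 172.6 = 0.0042294
gene F/REF (imatinib) = 0.096 / 319.4 = 0.00030056
Fold change = 0.00030056 / 0.0042294 = 0.0711
log2(0.0711) = -3.8147

-3.815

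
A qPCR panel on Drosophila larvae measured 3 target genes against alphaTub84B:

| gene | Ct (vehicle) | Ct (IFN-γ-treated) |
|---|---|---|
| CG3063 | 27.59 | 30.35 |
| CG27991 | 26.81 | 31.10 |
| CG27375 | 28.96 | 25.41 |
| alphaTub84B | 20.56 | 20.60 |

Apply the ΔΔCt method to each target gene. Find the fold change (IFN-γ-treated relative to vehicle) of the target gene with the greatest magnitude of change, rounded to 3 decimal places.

CG3063: ΔΔCt = (30.35−20.60) − (27.59−20.56) = 9.75 − 7.03 = 2.72; fold change = 2^-2.72 = 0.152
CG27991: ΔΔCt = (31.10−20.60) − (26.81−20.56) = 10.50 − 6.25 = 4.25; fold change = 2^-4.25 = 0.053
CG27375: ΔΔCt = (25.41−20.60) − (28.96−20.56) = 4.81 − 8.40 = -3.59; fold change = 2^3.59 = 12.042
CG27991 has the largest |ΔΔCt| = 4.25.

0.053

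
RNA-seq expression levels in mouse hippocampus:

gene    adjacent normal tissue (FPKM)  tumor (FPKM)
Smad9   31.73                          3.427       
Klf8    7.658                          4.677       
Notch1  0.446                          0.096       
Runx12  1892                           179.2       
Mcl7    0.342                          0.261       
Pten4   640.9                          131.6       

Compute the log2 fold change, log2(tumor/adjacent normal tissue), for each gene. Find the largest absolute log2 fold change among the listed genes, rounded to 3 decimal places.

log2(3.427/31.73) = -3.211  (Smad9)
log2(4.677/7.658) = -0.711  (Klf8)
log2(0.096/0.446) = -2.216  (Notch1)
log2(179.2/1892) = -3.400  (Runx12)
log2(0.261/0.342) = -0.390  (Mcl7)
log2(131.6/640.9) = -2.284  (Pten4)
The largest magnitude belongs to Runx12.

3.400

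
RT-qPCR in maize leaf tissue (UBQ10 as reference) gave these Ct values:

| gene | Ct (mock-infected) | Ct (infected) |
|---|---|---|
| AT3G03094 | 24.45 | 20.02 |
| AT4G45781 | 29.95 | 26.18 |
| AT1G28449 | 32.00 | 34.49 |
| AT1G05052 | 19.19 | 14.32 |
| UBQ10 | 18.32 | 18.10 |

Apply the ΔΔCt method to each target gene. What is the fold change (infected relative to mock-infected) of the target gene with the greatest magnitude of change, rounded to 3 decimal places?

AT3G03094: ΔΔCt = (20.02−18.10) − (24.45−18.32) = 1.92 − 6.13 = -4.21; fold change = 2^4.21 = 18.507
AT4G45781: ΔΔCt = (26.18−18.10) − (29.95−18.32) = 8.08 − 11.63 = -3.55; fold change = 2^3.55 = 11.713
AT1G28449: ΔΔCt = (34.49−18.10) − (32.00−18.32) = 16.39 − 13.68 = 2.71; fold change = 2^-2.71 = 0.153
AT1G05052: ΔΔCt = (14.32−18.10) − (19.19−18.32) = -3.78 − 0.87 = -4.65; fold change = 2^4.65 = 25.107
AT1G05052 has the largest |ΔΔCt| = 4.65.

25.107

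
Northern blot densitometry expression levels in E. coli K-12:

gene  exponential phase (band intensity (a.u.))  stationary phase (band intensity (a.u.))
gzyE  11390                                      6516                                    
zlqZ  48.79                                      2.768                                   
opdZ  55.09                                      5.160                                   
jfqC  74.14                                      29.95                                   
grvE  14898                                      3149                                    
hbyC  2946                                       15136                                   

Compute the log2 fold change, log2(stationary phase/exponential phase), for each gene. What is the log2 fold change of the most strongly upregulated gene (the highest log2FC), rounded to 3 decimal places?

2.361

log2(6516/11390) = -0.806  (gzyE)
log2(2.768/48.79) = -4.140  (zlqZ)
log2(5.160/55.09) = -3.416  (opdZ)
log2(29.95/74.14) = -1.308  (jfqC)
log2(3149/14898) = -2.242  (grvE)
log2(15136/2946) = 2.361  (hbyC)
hbyC is most strongly upregulated.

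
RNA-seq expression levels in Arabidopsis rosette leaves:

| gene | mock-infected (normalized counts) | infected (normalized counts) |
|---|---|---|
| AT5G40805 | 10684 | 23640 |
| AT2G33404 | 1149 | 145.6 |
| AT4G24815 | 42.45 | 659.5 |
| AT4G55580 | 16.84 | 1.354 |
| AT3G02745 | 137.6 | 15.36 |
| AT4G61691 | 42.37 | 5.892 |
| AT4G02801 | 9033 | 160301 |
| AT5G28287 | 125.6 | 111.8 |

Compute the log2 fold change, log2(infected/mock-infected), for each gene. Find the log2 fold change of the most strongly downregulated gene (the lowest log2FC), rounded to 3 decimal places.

log2(23640/10684) = 1.146  (AT5G40805)
log2(145.6/1149) = -2.980  (AT2G33404)
log2(659.5/42.45) = 3.958  (AT4G24815)
log2(1.354/16.84) = -3.637  (AT4G55580)
log2(15.36/137.6) = -3.163  (AT3G02745)
log2(5.892/42.37) = -2.846  (AT4G61691)
log2(160301/9033) = 4.149  (AT4G02801)
log2(111.8/125.6) = -0.168  (AT5G28287)
AT4G55580 is most strongly downregulated.

-3.637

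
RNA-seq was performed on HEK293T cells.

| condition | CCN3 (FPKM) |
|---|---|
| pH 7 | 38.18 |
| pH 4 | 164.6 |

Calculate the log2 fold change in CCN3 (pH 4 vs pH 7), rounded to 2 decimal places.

Fold change = 164.6 / 38.18 = 4.3112
log2(4.3112) = 2.108

2.11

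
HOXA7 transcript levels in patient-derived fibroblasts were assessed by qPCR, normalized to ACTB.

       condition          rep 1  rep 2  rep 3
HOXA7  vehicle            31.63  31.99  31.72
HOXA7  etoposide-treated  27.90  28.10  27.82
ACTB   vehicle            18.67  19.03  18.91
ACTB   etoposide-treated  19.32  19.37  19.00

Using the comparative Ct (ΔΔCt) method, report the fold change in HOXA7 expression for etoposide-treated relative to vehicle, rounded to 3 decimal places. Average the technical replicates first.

18.379

Mean Ct: HOXA7 vehicle 31.780; HOXA7 etoposide-treated 27.940; ACTB vehicle 18.870; ACTB etoposide-treated 19.230
ΔCt(vehicle) = 31.780 − 18.870 = 12.910
ΔCt(etoposide-treated) = 27.940 − 19.230 = 8.710
ΔΔCt = 8.710 − 12.910 = -4.200
Fold change = 2^(−(-4.200)) = 2^4.200 = 18.3792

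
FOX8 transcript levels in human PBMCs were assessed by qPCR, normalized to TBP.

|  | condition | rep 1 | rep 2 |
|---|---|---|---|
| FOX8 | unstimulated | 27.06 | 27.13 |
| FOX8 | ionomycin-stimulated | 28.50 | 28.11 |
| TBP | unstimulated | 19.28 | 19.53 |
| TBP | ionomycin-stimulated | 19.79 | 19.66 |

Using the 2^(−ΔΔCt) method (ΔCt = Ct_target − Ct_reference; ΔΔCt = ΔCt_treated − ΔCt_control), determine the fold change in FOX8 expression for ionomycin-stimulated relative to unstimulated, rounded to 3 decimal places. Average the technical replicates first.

0.540

Mean Ct: FOX8 unstimulated 27.095; FOX8 ionomycin-stimulated 28.305; TBP unstimulated 19.405; TBP ionomycin-stimulated 19.725
ΔCt(unstimulated) = 27.095 − 19.405 = 7.690
ΔCt(ionomycin-stimulated) = 28.305 − 19.725 = 8.580
ΔΔCt = 8.580 − 7.690 = 0.890
Fold change = 2^(−0.890) = 0.5396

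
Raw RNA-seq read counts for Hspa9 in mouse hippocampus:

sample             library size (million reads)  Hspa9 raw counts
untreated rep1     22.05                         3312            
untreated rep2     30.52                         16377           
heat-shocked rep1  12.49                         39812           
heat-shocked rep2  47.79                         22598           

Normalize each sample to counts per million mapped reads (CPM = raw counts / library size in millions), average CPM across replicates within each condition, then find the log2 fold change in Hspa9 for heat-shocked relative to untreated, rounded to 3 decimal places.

2.414

CPM(untreated rep1) = 3312 / 22.05 = 150.2041
CPM(untreated rep2) = 16377 / 30.52 = 536.5990
CPM(heat-shocked rep1) = 39812 / 12.49 = 3187.5100
CPM(heat-shocked rep2) = 22598 / 47.79 = 472.8604
mean CPM(untreated) = 343.4015; mean CPM(heat-shocked) = 1830.1852
Fold change = 1830.1852 / 343.4015 = 5.32958
log2(5.32958) = 2.4140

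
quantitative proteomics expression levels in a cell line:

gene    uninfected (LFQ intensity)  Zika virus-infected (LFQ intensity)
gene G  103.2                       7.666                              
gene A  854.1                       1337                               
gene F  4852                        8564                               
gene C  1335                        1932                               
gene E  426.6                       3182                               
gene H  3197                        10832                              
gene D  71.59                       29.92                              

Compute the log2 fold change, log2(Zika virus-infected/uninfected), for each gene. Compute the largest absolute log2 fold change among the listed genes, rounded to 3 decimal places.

log2(7.666/103.2) = -3.751  (gene G)
log2(1337/854.1) = 0.647  (gene A)
log2(8564/4852) = 0.820  (gene F)
log2(1932/1335) = 0.533  (gene C)
log2(3182/426.6) = 2.899  (gene E)
log2(10832/3197) = 1.761  (gene H)
log2(29.92/71.59) = -1.259  (gene D)
The largest magnitude belongs to gene G.

3.751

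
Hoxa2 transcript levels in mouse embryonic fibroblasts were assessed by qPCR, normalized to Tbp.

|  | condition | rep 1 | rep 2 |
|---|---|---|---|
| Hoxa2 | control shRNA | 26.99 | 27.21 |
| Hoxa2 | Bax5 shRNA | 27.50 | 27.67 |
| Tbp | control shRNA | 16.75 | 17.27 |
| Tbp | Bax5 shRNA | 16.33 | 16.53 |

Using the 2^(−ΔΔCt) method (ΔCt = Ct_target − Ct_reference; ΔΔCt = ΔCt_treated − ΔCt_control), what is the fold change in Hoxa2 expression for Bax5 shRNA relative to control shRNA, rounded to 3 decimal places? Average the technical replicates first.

Mean Ct: Hoxa2 control shRNA 27.100; Hoxa2 Bax5 shRNA 27.585; Tbp control shRNA 17.010; Tbp Bax5 shRNA 16.430
ΔCt(control shRNA) = 27.100 − 17.010 = 10.090
ΔCt(Bax5 shRNA) = 27.585 − 16.430 = 11.155
ΔΔCt = 11.155 − 10.090 = 1.065
Fold change = 2^(−1.065) = 0.4780

0.478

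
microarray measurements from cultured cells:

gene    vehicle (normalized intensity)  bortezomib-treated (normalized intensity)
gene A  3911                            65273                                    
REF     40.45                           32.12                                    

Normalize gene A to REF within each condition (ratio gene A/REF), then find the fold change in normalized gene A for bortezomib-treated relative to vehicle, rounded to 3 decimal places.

21.018

gene A/REF (vehicle) = 3911 / 40.45 = 96.687
gene A/REF (bortezomib-treated) = 65273 / 32.12 = 2032.2
Fold change = 2032.2 / 96.687 = 21.0179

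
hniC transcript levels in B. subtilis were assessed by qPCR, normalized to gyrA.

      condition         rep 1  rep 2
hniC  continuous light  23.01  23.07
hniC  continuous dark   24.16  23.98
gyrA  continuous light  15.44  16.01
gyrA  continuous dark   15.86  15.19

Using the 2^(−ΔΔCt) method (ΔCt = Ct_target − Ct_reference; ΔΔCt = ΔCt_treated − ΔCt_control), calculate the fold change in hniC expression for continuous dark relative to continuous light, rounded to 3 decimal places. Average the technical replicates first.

0.426

Mean Ct: hniC continuous light 23.040; hniC continuous dark 24.070; gyrA continuous light 15.725; gyrA continuous dark 15.525
ΔCt(continuous light) = 23.040 − 15.725 = 7.315
ΔCt(continuous dark) = 24.070 − 15.525 = 8.545
ΔΔCt = 8.545 − 7.315 = 1.230
Fold change = 2^(−1.230) = 0.4263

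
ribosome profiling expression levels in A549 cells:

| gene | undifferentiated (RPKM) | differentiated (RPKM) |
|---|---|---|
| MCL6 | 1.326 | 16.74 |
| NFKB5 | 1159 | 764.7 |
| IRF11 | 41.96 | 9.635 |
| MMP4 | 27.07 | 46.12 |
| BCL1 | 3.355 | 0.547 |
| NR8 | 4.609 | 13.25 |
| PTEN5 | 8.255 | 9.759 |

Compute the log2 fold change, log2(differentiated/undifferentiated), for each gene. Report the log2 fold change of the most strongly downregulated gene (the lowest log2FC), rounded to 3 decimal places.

log2(16.74/1.326) = 3.658  (MCL6)
log2(764.7/1159) = -0.600  (NFKB5)
log2(9.635/41.96) = -2.123  (IRF11)
log2(46.12/27.07) = 0.769  (MMP4)
log2(0.547/3.355) = -2.617  (BCL1)
log2(13.25/4.609) = 1.523  (NR8)
log2(9.759/8.255) = 0.241  (PTEN5)
BCL1 is most strongly downregulated.

-2.617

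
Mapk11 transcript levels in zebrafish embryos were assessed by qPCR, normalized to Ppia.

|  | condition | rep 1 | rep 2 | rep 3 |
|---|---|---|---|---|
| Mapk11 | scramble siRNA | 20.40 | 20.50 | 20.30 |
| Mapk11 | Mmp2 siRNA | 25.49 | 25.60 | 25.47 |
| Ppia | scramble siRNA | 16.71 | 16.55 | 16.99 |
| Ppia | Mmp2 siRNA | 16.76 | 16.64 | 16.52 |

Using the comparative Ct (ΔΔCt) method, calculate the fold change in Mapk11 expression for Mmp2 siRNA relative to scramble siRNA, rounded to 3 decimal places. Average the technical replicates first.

0.027

Mean Ct: Mapk11 scramble siRNA 20.400; Mapk11 Mmp2 siRNA 25.520; Ppia scramble siRNA 16.750; Ppia Mmp2 siRNA 16.640
ΔCt(scramble siRNA) = 20.400 − 16.750 = 3.650
ΔCt(Mmp2 siRNA) = 25.520 − 16.640 = 8.880
ΔΔCt = 8.880 − 3.650 = 5.230
Fold change = 2^(−5.230) = 0.0266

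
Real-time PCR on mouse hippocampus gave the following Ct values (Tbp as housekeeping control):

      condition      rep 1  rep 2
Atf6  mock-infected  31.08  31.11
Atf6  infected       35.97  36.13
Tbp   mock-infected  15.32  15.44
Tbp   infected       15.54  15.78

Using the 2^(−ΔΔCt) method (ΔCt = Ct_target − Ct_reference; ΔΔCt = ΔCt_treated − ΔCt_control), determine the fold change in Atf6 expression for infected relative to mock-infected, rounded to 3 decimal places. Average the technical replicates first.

0.039

Mean Ct: Atf6 mock-infected 31.095; Atf6 infected 36.050; Tbp mock-infected 15.380; Tbp infected 15.660
ΔCt(mock-infected) = 31.095 − 15.380 = 15.715
ΔCt(infected) = 36.050 − 15.660 = 20.390
ΔΔCt = 20.390 − 15.715 = 4.675
Fold change = 2^(−4.675) = 0.0391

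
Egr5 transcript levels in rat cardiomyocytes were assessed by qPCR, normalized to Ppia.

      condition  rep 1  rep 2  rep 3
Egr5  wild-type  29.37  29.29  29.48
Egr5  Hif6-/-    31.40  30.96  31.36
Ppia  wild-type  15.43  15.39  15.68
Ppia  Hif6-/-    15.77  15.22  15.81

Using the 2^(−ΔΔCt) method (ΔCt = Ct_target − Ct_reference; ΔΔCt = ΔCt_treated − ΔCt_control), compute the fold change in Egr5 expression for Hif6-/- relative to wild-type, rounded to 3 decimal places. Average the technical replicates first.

0.295

Mean Ct: Egr5 wild-type 29.380; Egr5 Hif6-/- 31.240; Ppia wild-type 15.500; Ppia Hif6-/- 15.600
ΔCt(wild-type) = 29.380 − 15.500 = 13.880
ΔCt(Hif6-/-) = 31.240 − 15.600 = 15.640
ΔΔCt = 15.640 − 13.880 = 1.760
Fold change = 2^(−1.760) = 0.2952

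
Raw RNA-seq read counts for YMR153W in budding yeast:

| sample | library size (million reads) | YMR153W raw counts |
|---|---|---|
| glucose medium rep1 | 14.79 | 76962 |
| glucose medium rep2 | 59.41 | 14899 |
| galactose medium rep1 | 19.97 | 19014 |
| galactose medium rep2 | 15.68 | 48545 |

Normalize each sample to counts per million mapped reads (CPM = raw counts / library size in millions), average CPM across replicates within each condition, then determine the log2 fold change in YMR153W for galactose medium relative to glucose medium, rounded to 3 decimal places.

-0.430

CPM(glucose medium rep1) = 76962 / 14.79 = 5203.6511
CPM(glucose medium rep2) = 14899 / 59.41 = 250.7827
CPM(galactose medium rep1) = 19014 / 19.97 = 952.1282
CPM(galactose medium rep2) = 48545 / 15.68 = 3095.9821
mean CPM(glucose medium) = 2727.2169; mean CPM(galactose medium) = 2024.0552
Fold change = 2024.0552 / 2727.2169 = 0.74217
log2(0.74217) = -0.4302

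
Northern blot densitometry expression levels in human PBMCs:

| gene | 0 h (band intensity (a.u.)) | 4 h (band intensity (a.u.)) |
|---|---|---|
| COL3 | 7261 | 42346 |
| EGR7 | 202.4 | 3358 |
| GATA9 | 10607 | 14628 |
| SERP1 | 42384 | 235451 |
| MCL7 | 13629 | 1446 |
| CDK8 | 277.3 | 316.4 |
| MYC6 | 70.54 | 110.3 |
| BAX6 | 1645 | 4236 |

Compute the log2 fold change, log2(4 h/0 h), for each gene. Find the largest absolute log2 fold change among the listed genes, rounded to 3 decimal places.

4.052

log2(42346/7261) = 2.544  (COL3)
log2(3358/202.4) = 4.052  (EGR7)
log2(14628/10607) = 0.464  (GATA9)
log2(235451/42384) = 2.474  (SERP1)
log2(1446/13629) = -3.237  (MCL7)
log2(316.4/277.3) = 0.190  (CDK8)
log2(110.3/70.54) = 0.645  (MYC6)
log2(4236/1645) = 1.365  (BAX6)
The largest magnitude belongs to EGR7.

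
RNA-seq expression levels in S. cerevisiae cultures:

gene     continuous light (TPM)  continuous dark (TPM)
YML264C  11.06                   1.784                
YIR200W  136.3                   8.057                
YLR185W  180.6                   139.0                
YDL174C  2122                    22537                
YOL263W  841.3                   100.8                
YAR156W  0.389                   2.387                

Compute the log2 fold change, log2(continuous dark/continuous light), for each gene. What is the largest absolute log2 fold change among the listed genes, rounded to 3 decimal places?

4.080

log2(1.784/11.06) = -2.632  (YML264C)
log2(8.057/136.3) = -4.080  (YIR200W)
log2(139.0/180.6) = -0.378  (YLR185W)
log2(22537/2122) = 3.409  (YDL174C)
log2(100.8/841.3) = -3.061  (YOL263W)
log2(2.387/0.389) = 2.617  (YAR156W)
The largest magnitude belongs to YIR200W.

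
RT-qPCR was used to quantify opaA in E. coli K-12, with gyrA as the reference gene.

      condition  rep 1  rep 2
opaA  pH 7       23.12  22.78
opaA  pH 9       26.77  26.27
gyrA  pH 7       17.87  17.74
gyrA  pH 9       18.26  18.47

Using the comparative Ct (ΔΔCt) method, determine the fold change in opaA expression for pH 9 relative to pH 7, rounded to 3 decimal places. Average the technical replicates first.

Mean Ct: opaA pH 7 22.950; opaA pH 9 26.520; gyrA pH 7 17.805; gyrA pH 9 18.365
ΔCt(pH 7) = 22.950 − 17.805 = 5.145
ΔCt(pH 9) = 26.520 − 18.365 = 8.155
ΔΔCt = 8.155 − 5.145 = 3.010
Fold change = 2^(−3.010) = 0.1241

0.124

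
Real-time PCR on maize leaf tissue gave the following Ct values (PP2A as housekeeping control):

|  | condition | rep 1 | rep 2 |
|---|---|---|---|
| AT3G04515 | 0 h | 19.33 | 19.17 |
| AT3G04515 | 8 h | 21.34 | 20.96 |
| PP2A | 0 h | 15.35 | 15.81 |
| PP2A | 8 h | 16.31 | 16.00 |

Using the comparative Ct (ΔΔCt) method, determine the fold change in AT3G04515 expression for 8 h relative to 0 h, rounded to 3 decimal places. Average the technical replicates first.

0.399

Mean Ct: AT3G04515 0 h 19.250; AT3G04515 8 h 21.150; PP2A 0 h 15.580; PP2A 8 h 16.155
ΔCt(0 h) = 19.250 − 15.580 = 3.670
ΔCt(8 h) = 21.150 − 16.155 = 4.995
ΔΔCt = 4.995 − 3.670 = 1.325
Fold change = 2^(−1.325) = 0.3991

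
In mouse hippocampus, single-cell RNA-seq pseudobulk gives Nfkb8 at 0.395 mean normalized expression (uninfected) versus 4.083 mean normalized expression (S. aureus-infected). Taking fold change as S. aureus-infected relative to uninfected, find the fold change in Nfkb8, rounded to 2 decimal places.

Fold change = 4.083 / 0.395 = 10.337
Nfkb8 is upregulated.

10.34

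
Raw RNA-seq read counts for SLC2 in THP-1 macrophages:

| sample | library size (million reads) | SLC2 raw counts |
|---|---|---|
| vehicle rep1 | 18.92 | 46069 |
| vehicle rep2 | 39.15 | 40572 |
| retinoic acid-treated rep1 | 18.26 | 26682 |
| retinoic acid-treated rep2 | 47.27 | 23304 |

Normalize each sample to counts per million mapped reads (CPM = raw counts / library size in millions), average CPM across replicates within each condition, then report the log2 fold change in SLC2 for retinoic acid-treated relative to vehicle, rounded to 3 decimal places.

-0.829

CPM(vehicle rep1) = 46069 / 18.92 = 2434.9366
CPM(vehicle rep2) = 40572 / 39.15 = 1036.3218
CPM(retinoic acid-treated rep1) = 26682 / 18.26 = 1461.2267
CPM(retinoic acid-treated rep2) = 23304 / 47.27 = 492.9977
mean CPM(vehicle) = 1735.6292; mean CPM(retinoic acid-treated) = 977.1122
Fold change = 977.1122 / 1735.6292 = 0.56297
log2(0.56297) = -0.8289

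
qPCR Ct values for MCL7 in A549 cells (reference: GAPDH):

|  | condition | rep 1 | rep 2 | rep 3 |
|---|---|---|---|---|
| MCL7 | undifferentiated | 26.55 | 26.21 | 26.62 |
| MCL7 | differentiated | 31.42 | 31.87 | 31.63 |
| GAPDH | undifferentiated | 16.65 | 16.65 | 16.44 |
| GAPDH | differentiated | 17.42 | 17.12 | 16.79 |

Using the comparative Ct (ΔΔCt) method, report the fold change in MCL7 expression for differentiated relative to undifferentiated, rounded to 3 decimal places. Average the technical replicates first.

Mean Ct: MCL7 undifferentiated 26.460; MCL7 differentiated 31.640; GAPDH undifferentiated 16.580; GAPDH differentiated 17.110
ΔCt(undifferentiated) = 26.460 − 16.580 = 9.880
ΔCt(differentiated) = 31.640 − 17.110 = 14.530
ΔΔCt = 14.530 − 9.880 = 4.650
Fold change = 2^(−4.650) = 0.0398

0.040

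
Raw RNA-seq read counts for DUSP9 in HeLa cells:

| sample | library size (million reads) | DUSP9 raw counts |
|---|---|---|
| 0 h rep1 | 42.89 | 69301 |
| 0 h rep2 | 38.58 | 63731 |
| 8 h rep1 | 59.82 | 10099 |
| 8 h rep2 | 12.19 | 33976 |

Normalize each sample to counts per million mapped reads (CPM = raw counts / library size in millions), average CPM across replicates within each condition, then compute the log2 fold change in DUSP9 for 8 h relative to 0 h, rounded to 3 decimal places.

CPM(0 h rep1) = 69301 / 42.89 = 1615.7846
CPM(0 h rep2) = 63731 / 38.58 = 1651.9181
CPM(8 h rep1) = 10099 / 59.82 = 168.8231
CPM(8 h rep2) = 33976 / 12.19 = 2787.2026
mean CPM(0 h) = 1633.8513; mean CPM(8 h) = 1478.0129
Fold change = 1478.0129 / 1633.8513 = 0.90462
log2(0.90462) = -0.1446

-0.145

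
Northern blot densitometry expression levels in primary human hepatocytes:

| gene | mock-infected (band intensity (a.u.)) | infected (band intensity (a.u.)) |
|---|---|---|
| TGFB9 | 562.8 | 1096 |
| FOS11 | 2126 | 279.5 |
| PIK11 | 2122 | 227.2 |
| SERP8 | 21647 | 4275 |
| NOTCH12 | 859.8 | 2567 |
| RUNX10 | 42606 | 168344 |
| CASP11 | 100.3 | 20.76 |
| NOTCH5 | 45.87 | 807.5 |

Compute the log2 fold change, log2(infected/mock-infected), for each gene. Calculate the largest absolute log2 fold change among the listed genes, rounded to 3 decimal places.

log2(1096/562.8) = 0.962  (TGFB9)
log2(279.5/2126) = -2.927  (FOS11)
log2(227.2/2122) = -3.223  (PIK11)
log2(4275/21647) = -2.340  (SERP8)
log2(2567/859.8) = 1.578  (NOTCH12)
log2(168344/42606) = 1.982  (RUNX10)
log2(20.76/100.3) = -2.272  (CASP11)
log2(807.5/45.87) = 4.138  (NOTCH5)
The largest magnitude belongs to NOTCH5.

4.138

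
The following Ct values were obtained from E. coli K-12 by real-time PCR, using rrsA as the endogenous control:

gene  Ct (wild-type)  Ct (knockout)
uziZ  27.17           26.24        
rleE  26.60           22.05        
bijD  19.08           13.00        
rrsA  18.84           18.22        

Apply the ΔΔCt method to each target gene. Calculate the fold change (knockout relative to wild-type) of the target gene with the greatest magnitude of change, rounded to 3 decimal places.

44.017

uziZ: ΔΔCt = (26.24−18.22) − (27.17−18.84) = 8.02 − 8.33 = -0.31; fold change = 2^0.31 = 1.240
rleE: ΔΔCt = (22.05−18.22) − (26.60−18.84) = 3.83 − 7.76 = -3.93; fold change = 2^3.93 = 15.242
bijD: ΔΔCt = (13.00−18.22) − (19.08−18.84) = -5.22 − 0.24 = -5.46; fold change = 2^5.46 = 44.017
bijD has the largest |ΔΔCt| = 5.46.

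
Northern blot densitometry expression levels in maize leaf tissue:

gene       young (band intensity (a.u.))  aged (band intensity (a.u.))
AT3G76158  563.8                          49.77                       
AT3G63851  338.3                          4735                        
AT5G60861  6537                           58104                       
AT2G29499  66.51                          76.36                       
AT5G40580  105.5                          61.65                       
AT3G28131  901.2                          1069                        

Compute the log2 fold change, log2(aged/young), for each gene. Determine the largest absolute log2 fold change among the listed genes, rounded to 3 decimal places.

log2(49.77/563.8) = -3.502  (AT3G76158)
log2(4735/338.3) = 3.807  (AT3G63851)
log2(58104/6537) = 3.152  (AT5G60861)
log2(76.36/66.51) = 0.199  (AT2G29499)
log2(61.65/105.5) = -0.775  (AT5G40580)
log2(1069/901.2) = 0.246  (AT3G28131)
The largest magnitude belongs to AT3G63851.

3.807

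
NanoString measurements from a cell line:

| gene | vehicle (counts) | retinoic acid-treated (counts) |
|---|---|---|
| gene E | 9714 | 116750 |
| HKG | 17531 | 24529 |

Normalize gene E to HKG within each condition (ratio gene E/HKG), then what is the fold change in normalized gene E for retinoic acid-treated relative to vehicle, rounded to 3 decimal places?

gene E/HKG (vehicle) = 9714 / 17531 = 0.5541
gene E/HKG (retinoic acid-treated) = 116750 / 24529 = 4.7597
Fold change = 4.7597 / 0.5541 = 8.5899

8.590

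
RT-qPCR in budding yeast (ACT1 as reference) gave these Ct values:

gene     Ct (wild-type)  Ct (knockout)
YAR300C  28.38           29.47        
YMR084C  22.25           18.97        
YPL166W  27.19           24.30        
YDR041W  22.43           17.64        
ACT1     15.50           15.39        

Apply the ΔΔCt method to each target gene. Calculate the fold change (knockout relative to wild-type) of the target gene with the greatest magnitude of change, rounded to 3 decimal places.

25.634

YAR300C: ΔΔCt = (29.47−15.39) − (28.38−15.50) = 14.08 − 12.88 = 1.20; fold change = 2^-1.20 = 0.435
YMR084C: ΔΔCt = (18.97−15.39) − (22.25−15.50) = 3.58 − 6.75 = -3.17; fold change = 2^3.17 = 9.000
YPL166W: ΔΔCt = (24.30−15.39) − (27.19−15.50) = 8.91 − 11.69 = -2.78; fold change = 2^2.78 = 6.869
YDR041W: ΔΔCt = (17.64−15.39) − (22.43−15.50) = 2.25 − 6.93 = -4.68; fold change = 2^4.68 = 25.634
YDR041W has the largest |ΔΔCt| = 4.68.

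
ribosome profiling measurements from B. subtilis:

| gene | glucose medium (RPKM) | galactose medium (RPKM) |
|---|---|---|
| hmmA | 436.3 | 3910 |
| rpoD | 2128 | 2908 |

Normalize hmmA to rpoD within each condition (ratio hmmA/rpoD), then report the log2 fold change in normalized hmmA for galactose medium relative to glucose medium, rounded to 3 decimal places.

2.713

hmmA/rpoD (glucose medium) = 436.3 / 2128 = 0.20503
hmmA/rpoD (galactose medium) = 3910 / 2908 = 1.3446
Fold change = 1.3446 / 0.20503 = 6.5580
log2(6.5580) = 2.7132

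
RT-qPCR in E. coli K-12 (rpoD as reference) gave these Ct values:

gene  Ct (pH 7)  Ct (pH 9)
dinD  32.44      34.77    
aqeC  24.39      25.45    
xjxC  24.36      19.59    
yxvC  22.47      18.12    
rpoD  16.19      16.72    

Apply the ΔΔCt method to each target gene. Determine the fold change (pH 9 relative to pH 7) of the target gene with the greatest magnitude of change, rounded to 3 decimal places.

39.397

dinD: ΔΔCt = (34.77−16.72) − (32.44−16.19) = 18.05 − 16.25 = 1.80; fold change = 2^-1.80 = 0.287
aqeC: ΔΔCt = (25.45−16.72) − (24.39−16.19) = 8.73 − 8.20 = 0.53; fold change = 2^-0.53 = 0.693
xjxC: ΔΔCt = (19.59−16.72) − (24.36−16.19) = 2.87 − 8.17 = -5.30; fold change = 2^5.30 = 39.397
yxvC: ΔΔCt = (18.12−16.72) − (22.47−16.19) = 1.40 − 6.28 = -4.88; fold change = 2^4.88 = 29.446
xjxC has the largest |ΔΔCt| = 5.30.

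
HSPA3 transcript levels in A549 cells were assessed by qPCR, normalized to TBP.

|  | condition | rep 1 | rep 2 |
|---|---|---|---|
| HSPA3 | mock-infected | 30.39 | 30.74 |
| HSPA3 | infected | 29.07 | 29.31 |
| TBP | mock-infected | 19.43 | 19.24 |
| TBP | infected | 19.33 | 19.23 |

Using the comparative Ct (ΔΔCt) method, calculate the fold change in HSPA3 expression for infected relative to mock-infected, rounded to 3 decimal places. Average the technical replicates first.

2.497

Mean Ct: HSPA3 mock-infected 30.565; HSPA3 infected 29.190; TBP mock-infected 19.335; TBP infected 19.280
ΔCt(mock-infected) = 30.565 − 19.335 = 11.230
ΔCt(infected) = 29.190 − 19.280 = 9.910
ΔΔCt = 9.910 − 11.230 = -1.320
Fold change = 2^(−(-1.320)) = 2^1.320 = 2.4967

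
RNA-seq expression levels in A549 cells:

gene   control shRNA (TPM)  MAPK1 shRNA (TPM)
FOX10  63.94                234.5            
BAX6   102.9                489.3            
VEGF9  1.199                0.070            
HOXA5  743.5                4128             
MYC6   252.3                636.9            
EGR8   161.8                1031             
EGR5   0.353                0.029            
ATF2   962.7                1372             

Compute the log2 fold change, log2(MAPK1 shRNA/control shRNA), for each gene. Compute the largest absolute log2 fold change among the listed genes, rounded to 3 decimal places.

log2(234.5/63.94) = 1.875  (FOX10)
log2(489.3/102.9) = 2.249  (BAX6)
log2(0.070/1.199) = -4.098  (VEGF9)
log2(4128/743.5) = 2.473  (HOXA5)
log2(636.9/252.3) = 1.336  (MYC6)
log2(1031/161.8) = 2.672  (EGR8)
log2(0.029/0.353) = -3.606  (EGR5)
log2(1372/962.7) = 0.511  (ATF2)
The largest magnitude belongs to VEGF9.

4.098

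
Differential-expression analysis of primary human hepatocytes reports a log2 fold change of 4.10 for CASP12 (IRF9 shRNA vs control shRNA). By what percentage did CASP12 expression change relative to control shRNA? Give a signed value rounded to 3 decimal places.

1614.838%

Fold change = 2^(4.10) = 17.1484
Percent change = (FC − 1) × 100% = (17.1484 − 1) × 100 = 1614.838%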